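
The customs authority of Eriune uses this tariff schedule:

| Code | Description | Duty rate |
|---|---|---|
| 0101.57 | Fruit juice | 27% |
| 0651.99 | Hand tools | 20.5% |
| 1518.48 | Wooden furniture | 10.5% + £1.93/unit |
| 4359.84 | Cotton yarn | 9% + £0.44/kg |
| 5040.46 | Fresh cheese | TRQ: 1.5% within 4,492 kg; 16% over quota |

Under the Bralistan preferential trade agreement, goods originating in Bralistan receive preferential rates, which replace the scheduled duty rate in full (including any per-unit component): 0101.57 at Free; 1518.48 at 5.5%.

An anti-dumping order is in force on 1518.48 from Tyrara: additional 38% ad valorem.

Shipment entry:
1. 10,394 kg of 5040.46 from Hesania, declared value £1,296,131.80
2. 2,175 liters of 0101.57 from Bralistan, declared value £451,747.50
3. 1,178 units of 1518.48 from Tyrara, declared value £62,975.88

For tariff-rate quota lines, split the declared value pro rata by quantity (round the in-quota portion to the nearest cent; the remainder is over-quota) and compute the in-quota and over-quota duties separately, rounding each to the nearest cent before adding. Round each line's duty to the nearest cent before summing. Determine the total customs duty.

Line 1 (5040.46, Hesania, 10,394 kg, £1,296,131.80):
Code 5040.46 is under a tariff-rate quota (threshold 4,492 kg). In-quota: 4,492 kg at 1.5%; over-quota: 5,902 kg at 16%.
Pro-rata value split: in-quota = £1,296,131.80 × 4,492/10,394 = £560,152.40; over-quota = £1,296,131.80 − £560,152.40 = £735,979.40.
In-quota duty = £560,152.40 × 1.5% = £8,402.29. Over-quota duty = £735,979.40 × 16% = £117,756.70.
Line duty = £8,402.29 + £117,756.70 = £126,158.99.
Line 2 (0101.57, Bralistan, 2,175 liters, £451,747.50):
Base rate for 0101.57 is 27%.
Origin Bralistan qualifies under the Eriune–Bralistan agreement and 0101.57 is covered: preferential rate Free applies instead.
Duty = £451,747.50 × 0% = £0.00.
Line 3 (1518.48, Tyrara, 1,178 units, £62,975.88):
Base rate for 1518.48 is 10.5% + £1.93/unit.
1518.48 has an FTA preferential rate, but origin Tyrara is not Bralistan; base rate stands.
Additional duty on 1518.48 from Tyrara: +38%. Applied ad valorem rate: 10.5% + 38% = 48.5%.
Duty = £62,975.88 × 48.5% + 1,178 × £1.93 = £32,816.84.
Total = £126,158.99 + £0.00 + £32,816.84 = £158,975.83.

£158,975.83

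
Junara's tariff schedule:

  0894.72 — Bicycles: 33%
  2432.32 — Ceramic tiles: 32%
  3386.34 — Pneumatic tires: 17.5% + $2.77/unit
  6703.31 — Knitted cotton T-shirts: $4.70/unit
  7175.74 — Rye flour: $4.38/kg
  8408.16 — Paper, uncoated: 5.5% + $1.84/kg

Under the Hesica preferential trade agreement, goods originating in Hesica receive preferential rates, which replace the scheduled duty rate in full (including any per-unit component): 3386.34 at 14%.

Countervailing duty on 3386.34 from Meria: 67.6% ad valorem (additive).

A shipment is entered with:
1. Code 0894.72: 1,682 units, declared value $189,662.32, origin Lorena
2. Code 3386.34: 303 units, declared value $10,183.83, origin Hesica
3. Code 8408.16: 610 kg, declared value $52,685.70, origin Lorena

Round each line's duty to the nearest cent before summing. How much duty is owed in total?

$68,034.42

Line 1 (0894.72, Lorena, 1,682 units, $189,662.32):
Base rate for 0894.72 is 33%.
Duty = $189,662.32 × 33% = $62,588.57.
Line 2 (3386.34, Hesica, 303 units, $10,183.83):
Base rate for 3386.34 is 17.5% + $2.77/unit.
Origin Hesica qualifies under the Junara–Hesica agreement and 3386.34 is covered: preferential rate 14% applies instead.
The additional-duty order on 3386.34 targets Meria, not Hesica; it does not apply.
Duty = $10,183.83 × 14% = $1,425.74.
Line 3 (8408.16, Lorena, 610 kg, $52,685.70):
Base rate for 8408.16 is 5.5% + $1.84/kg.
Duty = $52,685.70 × 5.5% + 610 × $1.84 = $4,020.11.
Total = $62,588.57 + $1,425.74 + $4,020.11 = $68,034.42.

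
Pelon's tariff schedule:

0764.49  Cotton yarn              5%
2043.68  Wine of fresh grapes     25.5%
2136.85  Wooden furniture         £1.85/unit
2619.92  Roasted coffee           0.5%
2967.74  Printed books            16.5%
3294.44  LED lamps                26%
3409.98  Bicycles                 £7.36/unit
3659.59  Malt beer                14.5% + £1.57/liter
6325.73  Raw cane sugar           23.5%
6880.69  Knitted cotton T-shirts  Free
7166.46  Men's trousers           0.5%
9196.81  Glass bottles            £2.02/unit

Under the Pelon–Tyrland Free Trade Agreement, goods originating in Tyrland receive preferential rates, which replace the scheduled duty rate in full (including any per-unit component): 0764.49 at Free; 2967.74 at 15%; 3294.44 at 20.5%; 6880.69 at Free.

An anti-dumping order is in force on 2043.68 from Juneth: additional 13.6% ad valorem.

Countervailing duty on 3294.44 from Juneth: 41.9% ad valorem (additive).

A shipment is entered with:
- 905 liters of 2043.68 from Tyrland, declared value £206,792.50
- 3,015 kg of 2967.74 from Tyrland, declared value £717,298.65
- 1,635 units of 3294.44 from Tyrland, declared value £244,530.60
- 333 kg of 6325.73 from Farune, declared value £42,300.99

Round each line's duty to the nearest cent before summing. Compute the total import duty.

£220,396.39

Line 1 (2043.68, Tyrland, 905 liters, £206,792.50):
Base rate for 2043.68 is 25.5%.
Origin Tyrland is the FTA partner but 2043.68 is not on the preference list; base rate stands.
The additional-duty order on 2043.68 targets Juneth, not Tyrland; it does not apply.
Duty = £206,792.50 × 25.5% = £52,732.09.
Line 2 (2967.74, Tyrland, 3,015 kg, £717,298.65):
Base rate for 2967.74 is 16.5%.
Origin Tyrland qualifies under the Pelon–Tyrland agreement and 2967.74 is covered: preferential rate 15% applies instead.
Duty = £717,298.65 × 15% = £107,594.80.
Line 3 (3294.44, Tyrland, 1,635 units, £244,530.60):
Base rate for 3294.44 is 26%.
Origin Tyrland qualifies under the Pelon–Tyrland agreement and 3294.44 is covered: preferential rate 20.5% applies instead.
The additional-duty order on 3294.44 targets Juneth, not Tyrland; it does not apply.
Duty = £244,530.60 × 20.5% = £50,128.77.
Line 4 (6325.73, Farune, 333 kg, £42,300.99):
Base rate for 6325.73 is 23.5%.
Duty = £42,300.99 × 23.5% = £9,940.73.
Total = £52,732.09 + £107,594.80 + £50,128.77 + £9,940.73 = £220,396.39.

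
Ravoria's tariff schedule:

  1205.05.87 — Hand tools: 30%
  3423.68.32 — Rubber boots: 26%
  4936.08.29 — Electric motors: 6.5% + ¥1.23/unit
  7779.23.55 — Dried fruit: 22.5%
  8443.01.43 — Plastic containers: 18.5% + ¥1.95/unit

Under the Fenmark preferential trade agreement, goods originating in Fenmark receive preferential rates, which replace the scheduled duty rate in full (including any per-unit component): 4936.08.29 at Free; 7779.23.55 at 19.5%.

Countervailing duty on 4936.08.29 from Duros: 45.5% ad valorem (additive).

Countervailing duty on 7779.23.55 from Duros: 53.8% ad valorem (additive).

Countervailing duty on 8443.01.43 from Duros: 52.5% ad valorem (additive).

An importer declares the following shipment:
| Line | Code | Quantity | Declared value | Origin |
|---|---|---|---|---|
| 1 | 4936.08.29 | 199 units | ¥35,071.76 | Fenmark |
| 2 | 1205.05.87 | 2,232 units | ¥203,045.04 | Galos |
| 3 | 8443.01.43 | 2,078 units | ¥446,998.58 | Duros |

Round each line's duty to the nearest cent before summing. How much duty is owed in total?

Line 1 (4936.08.29, Fenmark, 199 units, ¥35,071.76):
Base rate for 4936.08.29 is 6.5% + ¥1.23/unit.
Origin Fenmark qualifies under the Ravoria–Fenmark agreement and 4936.08.29 is covered: preferential rate Free applies instead.
The additional-duty order on 4936.08.29 targets Duros, not Fenmark; it does not apply.
Duty = ¥35,071.76 × 0% = ¥0.00.
Line 2 (1205.05.87, Galos, 2,232 units, ¥203,045.04):
Base rate for 1205.05.87 is 30%.
Duty = ¥203,045.04 × 30% = ¥60,913.51.
Line 3 (8443.01.43, Duros, 2,078 units, ¥446,998.58):
Base rate for 8443.01.43 is 18.5% + ¥1.95/unit.
Additional duty on 8443.01.43 from Duros: +52.5%. Applied ad valorem rate: 18.5% + 52.5% = 71%.
Duty = ¥446,998.58 × 71% + 2,078 × ¥1.95 = ¥321,421.09.
Total = ¥0.00 + ¥60,913.51 + ¥321,421.09 = ¥382,334.60.

¥382,334.60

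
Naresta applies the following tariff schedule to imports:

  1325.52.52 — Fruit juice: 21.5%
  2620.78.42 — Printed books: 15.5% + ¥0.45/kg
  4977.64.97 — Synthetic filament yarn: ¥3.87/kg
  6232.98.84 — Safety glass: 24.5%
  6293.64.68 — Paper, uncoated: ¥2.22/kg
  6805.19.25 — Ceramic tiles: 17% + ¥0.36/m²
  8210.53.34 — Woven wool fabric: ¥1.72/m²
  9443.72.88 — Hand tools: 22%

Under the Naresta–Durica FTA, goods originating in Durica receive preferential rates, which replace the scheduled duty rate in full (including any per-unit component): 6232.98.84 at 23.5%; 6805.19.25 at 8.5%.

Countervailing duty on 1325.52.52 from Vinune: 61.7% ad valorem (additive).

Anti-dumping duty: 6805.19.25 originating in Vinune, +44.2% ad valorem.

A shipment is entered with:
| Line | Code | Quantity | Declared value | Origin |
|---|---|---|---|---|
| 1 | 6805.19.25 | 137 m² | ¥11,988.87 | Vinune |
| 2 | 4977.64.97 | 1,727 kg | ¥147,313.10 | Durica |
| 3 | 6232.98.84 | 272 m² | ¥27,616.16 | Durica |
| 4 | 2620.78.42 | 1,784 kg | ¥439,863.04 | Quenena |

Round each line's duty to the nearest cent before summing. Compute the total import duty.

Line 1 (6805.19.25, Vinune, 137 m², ¥11,988.87):
Base rate for 6805.19.25 is 17% + ¥0.36/m².
6805.19.25 has an FTA preferential rate, but origin Vinune is not Durica; base rate stands.
Additional duty on 6805.19.25 from Vinune: +44.2%. Applied ad valorem rate: 17% + 44.2% = 61.2%.
Duty = ¥11,988.87 × 61.2% + 137 × ¥0.36 = ¥7,386.51.
Line 2 (4977.64.97, Durica, 1,727 kg, ¥147,313.10):
Base rate for 4977.64.97 is ¥3.87/kg.
Origin Durica is the FTA partner but 4977.64.97 is not on the preference list; base rate stands.
Duty = 1,727 × ¥3.87 = ¥6,683.49.
Line 3 (6232.98.84, Durica, 272 m², ¥27,616.16):
Base rate for 6232.98.84 is 24.5%.
Origin Durica qualifies under the Naresta–Durica agreement and 6232.98.84 is covered: preferential rate 23.5% applies instead.
Duty = ¥27,616.16 × 23.5% = ¥6,489.80.
Line 4 (2620.78.42, Quenena, 1,784 kg, ¥439,863.04):
Base rate for 2620.78.42 is 15.5% + ¥0.45/kg.
Duty = ¥439,863.04 × 15.5% + 1,784 × ¥0.45 = ¥68,981.57.
Total = ¥7,386.51 + ¥6,683.49 + ¥6,489.80 + ¥68,981.57 = ¥89,541.37.

¥89,541.37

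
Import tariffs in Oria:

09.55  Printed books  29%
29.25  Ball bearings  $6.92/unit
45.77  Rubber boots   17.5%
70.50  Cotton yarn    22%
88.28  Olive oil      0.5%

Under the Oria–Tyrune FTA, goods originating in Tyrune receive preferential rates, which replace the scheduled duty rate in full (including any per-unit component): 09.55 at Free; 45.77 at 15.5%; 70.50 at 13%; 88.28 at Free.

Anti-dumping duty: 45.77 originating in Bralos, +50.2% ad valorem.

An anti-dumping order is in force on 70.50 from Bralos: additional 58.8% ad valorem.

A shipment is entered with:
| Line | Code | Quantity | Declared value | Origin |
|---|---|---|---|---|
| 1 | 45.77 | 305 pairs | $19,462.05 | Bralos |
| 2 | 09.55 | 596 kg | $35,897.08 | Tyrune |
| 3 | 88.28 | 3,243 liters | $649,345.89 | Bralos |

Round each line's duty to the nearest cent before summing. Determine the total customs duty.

Line 1 (45.77, Bralos, 305 pairs, $19,462.05):
Base rate for 45.77 is 17.5%.
45.77 has an FTA preferential rate, but origin Bralos is not Tyrune; base rate stands.
Additional duty on 45.77 from Bralos: +50.2%. Applied ad valorem rate: 17.5% + 50.2% = 67.7%.
Duty = $19,462.05 × 67.7% = $13,175.81.
Line 2 (09.55, Tyrune, 596 kg, $35,897.08):
Base rate for 09.55 is 29%.
Origin Tyrune qualifies under the Oria–Tyrune agreement and 09.55 is covered: preferential rate Free applies instead.
Duty = $35,897.08 × 0% = $0.00.
Line 3 (88.28, Bralos, 3,243 liters, $649,345.89):
Base rate for 88.28 is 0.5%.
88.28 has an FTA preferential rate, but origin Bralos is not Tyrune; base rate stands.
Duty = $649,345.89 × 0.5% = $3,246.73.
Total = $13,175.81 + $0.00 + $3,246.73 = $16,422.54.

$16,422.54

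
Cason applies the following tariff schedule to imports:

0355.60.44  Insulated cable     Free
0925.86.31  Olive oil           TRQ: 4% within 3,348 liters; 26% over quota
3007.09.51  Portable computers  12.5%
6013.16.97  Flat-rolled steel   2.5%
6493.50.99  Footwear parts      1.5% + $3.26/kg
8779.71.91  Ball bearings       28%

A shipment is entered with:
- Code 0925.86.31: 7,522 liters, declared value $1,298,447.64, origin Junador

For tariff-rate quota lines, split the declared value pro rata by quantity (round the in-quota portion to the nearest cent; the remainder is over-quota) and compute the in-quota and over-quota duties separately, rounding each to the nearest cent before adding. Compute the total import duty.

$210,451.40

Line 1 (0925.86.31, Junador, 7,522 liters, $1,298,447.64):
Code 0925.86.31 is under a tariff-rate quota (threshold 3,348 liters). In-quota: 3,348 liters at 4%; over-quota: 4,174 liters at 26%.
Pro-rata value split: in-quota = $1,298,447.64 × 3,348/7,522 = $577,931.76; over-quota = $1,298,447.64 − $577,931.76 = $720,515.88.
In-quota duty = $577,931.76 × 4% = $23,117.27. Over-quota duty = $720,515.88 × 26% = $187,334.13.
Line duty = $23,117.27 + $187,334.13 = $210,451.40.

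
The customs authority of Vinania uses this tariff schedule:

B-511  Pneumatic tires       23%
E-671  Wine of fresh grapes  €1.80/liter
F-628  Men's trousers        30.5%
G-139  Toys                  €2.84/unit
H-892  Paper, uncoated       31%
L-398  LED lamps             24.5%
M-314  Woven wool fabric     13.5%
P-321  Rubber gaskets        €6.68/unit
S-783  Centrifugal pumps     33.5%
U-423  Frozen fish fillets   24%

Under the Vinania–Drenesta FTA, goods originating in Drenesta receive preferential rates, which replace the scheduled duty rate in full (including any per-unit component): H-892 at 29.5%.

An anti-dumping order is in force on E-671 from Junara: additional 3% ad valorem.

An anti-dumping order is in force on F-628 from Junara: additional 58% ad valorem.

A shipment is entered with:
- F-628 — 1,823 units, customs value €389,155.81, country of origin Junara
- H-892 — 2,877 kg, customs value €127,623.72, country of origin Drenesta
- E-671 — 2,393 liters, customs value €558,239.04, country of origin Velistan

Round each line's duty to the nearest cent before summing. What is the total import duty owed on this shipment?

€386,359.29

Line 1 (F-628, Junara, 1,823 units, €389,155.81):
Base rate for F-628 is 30.5%.
Additional duty on F-628 from Junara: +58%. Applied ad valorem rate: 30.5% + 58% = 88.5%.
Duty = €389,155.81 × 88.5% = €344,402.89.
Line 2 (H-892, Drenesta, 2,877 kg, €127,623.72):
Base rate for H-892 is 31%.
Origin Drenesta qualifies under the Vinania–Drenesta agreement and H-892 is covered: preferential rate 29.5% applies instead.
Duty = €127,623.72 × 29.5% = €37,649.00.
Line 3 (E-671, Velistan, 2,393 liters, €558,239.04):
Base rate for E-671 is €1.80/liter.
The additional-duty order on E-671 targets Junara, not Velistan; it does not apply.
Duty = 2,393 × €1.80 = €4,307.40.
Total = €344,402.89 + €37,649.00 + €4,307.40 = €386,359.29.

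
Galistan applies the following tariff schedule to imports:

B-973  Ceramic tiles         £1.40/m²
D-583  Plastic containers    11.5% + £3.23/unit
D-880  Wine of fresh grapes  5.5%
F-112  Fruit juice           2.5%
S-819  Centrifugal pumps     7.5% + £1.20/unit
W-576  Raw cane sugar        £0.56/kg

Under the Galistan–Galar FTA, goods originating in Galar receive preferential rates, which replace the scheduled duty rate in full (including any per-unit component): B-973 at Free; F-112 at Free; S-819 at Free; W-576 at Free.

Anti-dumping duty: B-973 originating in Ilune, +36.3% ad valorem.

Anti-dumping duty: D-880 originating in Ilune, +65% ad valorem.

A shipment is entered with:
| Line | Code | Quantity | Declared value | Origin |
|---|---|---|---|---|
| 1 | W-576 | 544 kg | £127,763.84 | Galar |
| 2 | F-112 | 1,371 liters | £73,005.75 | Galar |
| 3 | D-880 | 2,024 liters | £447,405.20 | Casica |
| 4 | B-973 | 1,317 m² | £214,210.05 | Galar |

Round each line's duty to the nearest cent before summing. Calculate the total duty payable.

Line 1 (W-576, Galar, 544 kg, £127,763.84):
Base rate for W-576 is £0.56/kg.
Origin Galar qualifies under the Galistan–Galar agreement and W-576 is covered: preferential rate Free applies instead.
Duty = £127,763.84 × 0% = £0.00.
Line 2 (F-112, Galar, 1,371 liters, £73,005.75):
Base rate for F-112 is 2.5%.
Origin Galar qualifies under the Galistan–Galar agreement and F-112 is covered: preferential rate Free applies instead.
Duty = £73,005.75 × 0% = £0.00.
Line 3 (D-880, Casica, 2,024 liters, £447,405.20):
Base rate for D-880 is 5.5%.
The additional-duty order on D-880 targets Ilune, not Casica; it does not apply.
Duty = £447,405.20 × 5.5% = £24,607.29.
Line 4 (B-973, Galar, 1,317 m², £214,210.05):
Base rate for B-973 is £1.40/m².
Origin Galar qualifies under the Galistan–Galar agreement and B-973 is covered: preferential rate Free applies instead.
The additional-duty order on B-973 targets Ilune, not Galar; it does not apply.
Duty = £214,210.05 × 0% = £0.00.
Total = £0.00 + £0.00 + £24,607.29 + £0.00 = £24,607.29.

£24,607.29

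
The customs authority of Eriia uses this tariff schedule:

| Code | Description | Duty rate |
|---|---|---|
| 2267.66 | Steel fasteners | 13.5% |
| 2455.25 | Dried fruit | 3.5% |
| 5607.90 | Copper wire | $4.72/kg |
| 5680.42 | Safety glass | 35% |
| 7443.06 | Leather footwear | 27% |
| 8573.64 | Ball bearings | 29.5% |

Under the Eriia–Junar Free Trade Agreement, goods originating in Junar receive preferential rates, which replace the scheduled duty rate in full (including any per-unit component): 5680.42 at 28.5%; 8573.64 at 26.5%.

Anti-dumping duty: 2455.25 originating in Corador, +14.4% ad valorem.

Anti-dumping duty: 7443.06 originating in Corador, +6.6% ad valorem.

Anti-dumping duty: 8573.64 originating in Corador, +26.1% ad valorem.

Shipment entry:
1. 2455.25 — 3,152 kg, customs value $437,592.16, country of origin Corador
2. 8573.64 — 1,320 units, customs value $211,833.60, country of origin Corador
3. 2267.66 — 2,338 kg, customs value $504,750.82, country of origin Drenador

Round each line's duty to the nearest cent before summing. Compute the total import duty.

$264,249.84

Line 1 (2455.25, Corador, 3,152 kg, $437,592.16):
Base rate for 2455.25 is 3.5%.
Additional duty on 2455.25 from Corador: +14.4%. Applied ad valorem rate: 3.5% + 14.4% = 17.9%.
Duty = $437,592.16 × 17.9% = $78,329.00.
Line 2 (8573.64, Corador, 1,320 units, $211,833.60):
Base rate for 8573.64 is 29.5%.
8573.64 has an FTA preferential rate, but origin Corador is not Junar; base rate stands.
Additional duty on 8573.64 from Corador: +26.1%. Applied ad valorem rate: 29.5% + 26.1% = 55.6%.
Duty = $211,833.60 × 55.6% = $117,779.48.
Line 3 (2267.66, Drenador, 2,338 kg, $504,750.82):
Base rate for 2267.66 is 13.5%.
Duty = $504,750.82 × 13.5% = $68,141.36.
Total = $78,329.00 + $117,779.48 + $68,141.36 = $264,249.84.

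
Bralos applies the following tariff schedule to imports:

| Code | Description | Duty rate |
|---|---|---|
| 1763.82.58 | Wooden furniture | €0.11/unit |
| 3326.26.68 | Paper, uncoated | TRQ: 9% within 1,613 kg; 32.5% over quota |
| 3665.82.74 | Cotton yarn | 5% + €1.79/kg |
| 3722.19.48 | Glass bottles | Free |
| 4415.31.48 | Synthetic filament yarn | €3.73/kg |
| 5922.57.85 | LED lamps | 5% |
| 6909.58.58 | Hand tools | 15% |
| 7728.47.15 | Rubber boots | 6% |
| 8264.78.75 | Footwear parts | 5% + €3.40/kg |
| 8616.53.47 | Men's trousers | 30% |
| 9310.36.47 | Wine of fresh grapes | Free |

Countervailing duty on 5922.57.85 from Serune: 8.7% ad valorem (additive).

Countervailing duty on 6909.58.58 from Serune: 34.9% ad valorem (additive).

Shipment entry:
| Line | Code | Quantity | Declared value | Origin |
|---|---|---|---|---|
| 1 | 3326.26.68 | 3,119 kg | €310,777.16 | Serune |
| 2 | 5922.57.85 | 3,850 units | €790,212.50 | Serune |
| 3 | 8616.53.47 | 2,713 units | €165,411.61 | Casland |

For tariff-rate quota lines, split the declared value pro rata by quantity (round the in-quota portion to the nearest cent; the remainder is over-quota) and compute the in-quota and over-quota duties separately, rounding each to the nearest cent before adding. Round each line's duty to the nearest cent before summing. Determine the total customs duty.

Line 1 (3326.26.68, Serune, 3,119 kg, €310,777.16):
Code 3326.26.68 is under a tariff-rate quota (threshold 1,613 kg). In-quota: 1,613 kg at 9%; over-quota: 1,506 kg at 32.5%.
Pro-rata value split: in-quota = €310,777.16 × 1,613/3,119 = €160,719.32; over-quota = €310,777.16 − €160,719.32 = €150,057.84.
In-quota duty = €160,719.32 × 9% = €14,464.74. Over-quota duty = €150,057.84 × 32.5% = €48,768.80.
Line duty = €14,464.74 + €48,768.80 = €63,233.54.
Line 2 (5922.57.85, Serune, 3,850 units, €790,212.50):
Base rate for 5922.57.85 is 5%.
Additional duty on 5922.57.85 from Serune: +8.7%. Applied ad valorem rate: 5% + 8.7% = 13.7%.
Duty = €790,212.50 × 13.7% = €108,259.11.
Line 3 (8616.53.47, Casland, 2,713 units, €165,411.61):
Base rate for 8616.53.47 is 30%.
Duty = €165,411.61 × 30% = €49,623.48.
Total = €63,233.54 + €108,259.11 + €49,623.48 = €221,116.13.

€221,116.13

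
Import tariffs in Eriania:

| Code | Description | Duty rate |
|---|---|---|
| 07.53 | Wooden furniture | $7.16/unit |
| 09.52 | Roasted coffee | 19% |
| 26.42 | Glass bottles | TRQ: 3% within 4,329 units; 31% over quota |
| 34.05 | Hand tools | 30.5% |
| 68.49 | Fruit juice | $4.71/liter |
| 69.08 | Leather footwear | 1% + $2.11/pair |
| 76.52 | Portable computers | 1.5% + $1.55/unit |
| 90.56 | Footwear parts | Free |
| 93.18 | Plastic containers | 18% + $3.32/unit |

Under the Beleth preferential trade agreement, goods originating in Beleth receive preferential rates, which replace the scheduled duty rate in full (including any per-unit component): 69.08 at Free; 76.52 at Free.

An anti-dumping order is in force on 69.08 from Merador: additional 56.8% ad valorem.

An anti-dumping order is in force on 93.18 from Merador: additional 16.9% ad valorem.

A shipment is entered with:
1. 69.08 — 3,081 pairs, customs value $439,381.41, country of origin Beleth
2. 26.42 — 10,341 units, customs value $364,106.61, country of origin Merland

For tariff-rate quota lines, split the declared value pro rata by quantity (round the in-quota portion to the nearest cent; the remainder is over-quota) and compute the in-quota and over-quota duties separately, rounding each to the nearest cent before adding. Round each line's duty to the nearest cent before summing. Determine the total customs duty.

Line 1 (69.08, Beleth, 3,081 pairs, $439,381.41):
Base rate for 69.08 is 1% + $2.11/pair.
Origin Beleth qualifies under the Eriania–Beleth agreement and 69.08 is covered: preferential rate Free applies instead.
The additional-duty order on 69.08 targets Merador, not Beleth; it does not apply.
Duty = $439,381.41 × 0% = $0.00.
Line 2 (26.42, Merland, 10,341 units, $364,106.61):
Code 26.42 is under a tariff-rate quota (threshold 4,329 units). In-quota: 4,329 units at 3%; over-quota: 6,012 units at 31%.
Pro-rata value split: in-quota = $364,106.61 × 4,329/10,341 = $152,424.09; over-quota = $364,106.61 − $152,424.09 = $211,682.52.
In-quota duty = $152,424.09 × 3% = $4,572.72. Over-quota duty = $211,682.52 × 31% = $65,621.58.
Line duty = $4,572.72 + $65,621.58 = $70,194.30.
Total = $0.00 + $70,194.30 = $70,194.30.

$70,194.30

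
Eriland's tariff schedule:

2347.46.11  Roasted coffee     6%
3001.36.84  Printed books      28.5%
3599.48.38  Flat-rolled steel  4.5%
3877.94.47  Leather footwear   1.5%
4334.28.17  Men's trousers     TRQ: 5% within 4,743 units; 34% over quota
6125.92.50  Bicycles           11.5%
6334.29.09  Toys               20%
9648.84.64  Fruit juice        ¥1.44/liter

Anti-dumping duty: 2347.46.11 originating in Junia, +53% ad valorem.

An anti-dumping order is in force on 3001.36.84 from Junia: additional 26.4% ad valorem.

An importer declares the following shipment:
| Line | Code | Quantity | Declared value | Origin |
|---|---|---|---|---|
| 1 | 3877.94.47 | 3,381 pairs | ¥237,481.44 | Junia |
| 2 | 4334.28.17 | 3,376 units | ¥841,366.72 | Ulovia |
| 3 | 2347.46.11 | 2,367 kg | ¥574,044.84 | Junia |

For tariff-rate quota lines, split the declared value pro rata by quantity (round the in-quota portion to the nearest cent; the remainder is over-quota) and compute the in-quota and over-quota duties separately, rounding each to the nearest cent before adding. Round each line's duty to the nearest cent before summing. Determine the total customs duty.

Line 1 (3877.94.47, Junia, 3,381 pairs, ¥237,481.44):
Base rate for 3877.94.47 is 1.5%.
Duty = ¥237,481.44 × 1.5% = ¥3,562.22.
Line 2 (4334.28.17, Ulovia, 3,376 units, ¥841,366.72):
Code 4334.28.17 is under a tariff-rate quota (threshold 4,743 units). Quantity 3,376 units is within the quota, so the in-quota rate 5% applies to the full value.
Duty = ¥841,366.72 × 5% = ¥42,068.34.
Line 3 (2347.46.11, Junia, 2,367 kg, ¥574,044.84):
Base rate for 2347.46.11 is 6%.
Additional duty on 2347.46.11 from Junia: +53%. Applied ad valorem rate: 6% + 53% = 59%.
Duty = ¥574,044.84 × 59% = ¥338,686.46.
Total = ¥3,562.22 + ¥42,068.34 + ¥338,686.46 = ¥384,317.02.

¥384,317.02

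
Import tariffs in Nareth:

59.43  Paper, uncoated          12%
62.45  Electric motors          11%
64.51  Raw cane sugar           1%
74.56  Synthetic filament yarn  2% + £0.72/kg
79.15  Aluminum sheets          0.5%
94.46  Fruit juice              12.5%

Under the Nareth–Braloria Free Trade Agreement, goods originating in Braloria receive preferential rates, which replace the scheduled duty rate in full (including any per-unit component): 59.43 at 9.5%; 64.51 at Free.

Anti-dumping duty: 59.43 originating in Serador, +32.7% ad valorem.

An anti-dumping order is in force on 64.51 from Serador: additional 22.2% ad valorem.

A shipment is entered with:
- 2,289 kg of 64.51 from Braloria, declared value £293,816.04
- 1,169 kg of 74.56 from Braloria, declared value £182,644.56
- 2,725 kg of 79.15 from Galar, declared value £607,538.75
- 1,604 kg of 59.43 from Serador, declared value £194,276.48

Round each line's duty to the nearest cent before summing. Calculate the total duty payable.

£94,373.85

Line 1 (64.51, Braloria, 2,289 kg, £293,816.04):
Base rate for 64.51 is 1%.
Origin Braloria qualifies under the Nareth–Braloria agreement and 64.51 is covered: preferential rate Free applies instead.
The additional-duty order on 64.51 targets Serador, not Braloria; it does not apply.
Duty = £293,816.04 × 0% = £0.00.
Line 2 (74.56, Braloria, 1,169 kg, £182,644.56):
Base rate for 74.56 is 2% + £0.72/kg.
Origin Braloria is the FTA partner but 74.56 is not on the preference list; base rate stands.
Duty = £182,644.56 × 2% + 1,169 × £0.72 = £4,494.57.
Line 3 (79.15, Galar, 2,725 kg, £607,538.75):
Base rate for 79.15 is 0.5%.
Duty = £607,538.75 × 0.5% = £3,037.69.
Line 4 (59.43, Serador, 1,604 kg, £194,276.48):
Base rate for 59.43 is 12%.
59.43 has an FTA preferential rate, but origin Serador is not Braloria; base rate stands.
Additional duty on 59.43 from Serador: +32.7%. Applied ad valorem rate: 12% + 32.7% = 44.7%.
Duty = £194,276.48 × 44.7% = £86,841.59.
Total = £0.00 + £4,494.57 + £3,037.69 + £86,841.59 = £94,373.85.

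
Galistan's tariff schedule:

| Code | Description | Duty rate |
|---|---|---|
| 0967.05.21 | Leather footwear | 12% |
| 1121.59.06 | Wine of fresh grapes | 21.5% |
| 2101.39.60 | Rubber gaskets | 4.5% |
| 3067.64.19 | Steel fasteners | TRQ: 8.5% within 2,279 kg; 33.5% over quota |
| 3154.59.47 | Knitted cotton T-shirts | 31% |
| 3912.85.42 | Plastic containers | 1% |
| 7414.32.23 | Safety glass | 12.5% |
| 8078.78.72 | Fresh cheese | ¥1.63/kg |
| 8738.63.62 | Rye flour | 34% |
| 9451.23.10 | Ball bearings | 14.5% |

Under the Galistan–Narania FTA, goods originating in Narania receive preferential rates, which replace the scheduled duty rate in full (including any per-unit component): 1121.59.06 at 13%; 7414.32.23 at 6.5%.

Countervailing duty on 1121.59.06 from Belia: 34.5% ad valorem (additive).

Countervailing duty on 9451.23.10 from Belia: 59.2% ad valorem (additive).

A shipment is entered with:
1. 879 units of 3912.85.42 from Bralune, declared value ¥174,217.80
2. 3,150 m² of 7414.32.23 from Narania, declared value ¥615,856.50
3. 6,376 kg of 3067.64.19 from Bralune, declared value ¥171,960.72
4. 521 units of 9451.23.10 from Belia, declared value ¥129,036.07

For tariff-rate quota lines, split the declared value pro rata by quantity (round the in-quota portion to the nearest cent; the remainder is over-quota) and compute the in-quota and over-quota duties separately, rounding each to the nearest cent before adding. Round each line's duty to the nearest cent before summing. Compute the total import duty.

¥179,113.11

Line 1 (3912.85.42, Bralune, 879 units, ¥174,217.80):
Base rate for 3912.85.42 is 1%.
Duty = ¥174,217.80 × 1% = ¥1,742.18.
Line 2 (7414.32.23, Narania, 3,150 m², ¥615,856.50):
Base rate for 7414.32.23 is 12.5%.
Origin Narania qualifies under the Galistan–Narania agreement and 7414.32.23 is covered: preferential rate 6.5% applies instead.
Duty = ¥615,856.50 × 6.5% = ¥40,030.67.
Line 3 (3067.64.19, Bralune, 6,376 kg, ¥171,960.72):
Code 3067.64.19 is under a tariff-rate quota (threshold 2,279 kg). In-quota: 2,279 kg at 8.5%; over-quota: 4,097 kg at 33.5%.
Pro-rata value split: in-quota = ¥171,960.72 × 2,279/6,376 = ¥61,464.63; over-quota = ¥171,960.72 − ¥61,464.63 = ¥110,496.09.
In-quota duty = ¥61,464.63 × 8.5% = ¥5,224.49. Over-quota duty = ¥110,496.09 × 33.5% = ¥37,016.19.
Line duty = ¥5,224.49 + ¥37,016.19 = ¥42,240.68.
Line 4 (9451.23.10, Belia, 521 units, ¥129,036.07):
Base rate for 9451.23.10 is 14.5%.
Additional duty on 9451.23.10 from Belia: +59.2%. Applied ad valorem rate: 14.5% + 59.2% = 73.7%.
Duty = ¥129,036.07 × 73.7% = ¥95,099.58.
Total = ¥1,742.18 + ¥40,030.67 + ¥42,240.68 + ¥95,099.58 = ¥179,113.11.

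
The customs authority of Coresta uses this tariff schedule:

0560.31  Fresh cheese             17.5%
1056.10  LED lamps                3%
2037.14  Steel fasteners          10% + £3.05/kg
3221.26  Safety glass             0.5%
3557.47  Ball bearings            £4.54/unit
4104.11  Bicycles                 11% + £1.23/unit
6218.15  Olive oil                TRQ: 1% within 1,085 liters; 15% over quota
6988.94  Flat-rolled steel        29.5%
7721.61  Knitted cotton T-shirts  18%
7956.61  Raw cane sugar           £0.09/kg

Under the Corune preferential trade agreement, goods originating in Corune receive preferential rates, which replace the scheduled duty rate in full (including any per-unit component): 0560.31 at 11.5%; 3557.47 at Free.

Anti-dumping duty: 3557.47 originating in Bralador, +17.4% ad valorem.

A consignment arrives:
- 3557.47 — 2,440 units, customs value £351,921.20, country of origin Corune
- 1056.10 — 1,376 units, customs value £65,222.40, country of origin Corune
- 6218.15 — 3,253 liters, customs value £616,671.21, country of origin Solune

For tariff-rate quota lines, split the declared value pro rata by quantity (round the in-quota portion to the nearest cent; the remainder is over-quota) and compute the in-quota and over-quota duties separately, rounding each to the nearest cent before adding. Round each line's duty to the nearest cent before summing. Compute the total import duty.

Line 1 (3557.47, Corune, 2,440 units, £351,921.20):
Base rate for 3557.47 is £4.54/unit.
Origin Corune qualifies under the Coresta–Corune agreement and 3557.47 is covered: preferential rate Free applies instead.
The additional-duty order on 3557.47 targets Bralador, not Corune; it does not apply.
Duty = £351,921.20 × 0% = £0.00.
Line 2 (1056.10, Corune, 1,376 units, £65,222.40):
Base rate for 1056.10 is 3%.
Origin Corune is the FTA partner but 1056.10 is not on the preference list; base rate stands.
Duty = £65,222.40 × 3% = £1,956.67.
Line 3 (6218.15, Solune, 3,253 liters, £616,671.21):
Code 6218.15 is under a tariff-rate quota (threshold 1,085 liters). In-quota: 1,085 liters at 1%; over-quota: 2,168 liters at 15%.
Pro-rata value split: in-quota = £616,671.21 × 1,085/3,253 = £205,683.45; over-quota = £616,671.21 − £205,683.45 = £410,987.76.
In-quota duty = £205,683.45 × 1% = £2,056.83. Over-quota duty = £410,987.76 × 15% = £61,648.16.
Line duty = £2,056.83 + £61,648.16 = £63,704.99.
Total = £0.00 + £1,956.67 + £63,704.99 = £65,661.66.

£65,661.66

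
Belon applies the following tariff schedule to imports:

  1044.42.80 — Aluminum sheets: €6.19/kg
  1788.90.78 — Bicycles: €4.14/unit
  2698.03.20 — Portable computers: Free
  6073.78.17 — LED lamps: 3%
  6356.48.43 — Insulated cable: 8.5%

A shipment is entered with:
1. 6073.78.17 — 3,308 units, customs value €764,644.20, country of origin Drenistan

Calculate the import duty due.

€22,939.33

Line 1 (6073.78.17, Drenistan, 3,308 units, €764,644.20):
Base rate for 6073.78.17 is 3%.
Duty = €764,644.20 × 3% = €22,939.33.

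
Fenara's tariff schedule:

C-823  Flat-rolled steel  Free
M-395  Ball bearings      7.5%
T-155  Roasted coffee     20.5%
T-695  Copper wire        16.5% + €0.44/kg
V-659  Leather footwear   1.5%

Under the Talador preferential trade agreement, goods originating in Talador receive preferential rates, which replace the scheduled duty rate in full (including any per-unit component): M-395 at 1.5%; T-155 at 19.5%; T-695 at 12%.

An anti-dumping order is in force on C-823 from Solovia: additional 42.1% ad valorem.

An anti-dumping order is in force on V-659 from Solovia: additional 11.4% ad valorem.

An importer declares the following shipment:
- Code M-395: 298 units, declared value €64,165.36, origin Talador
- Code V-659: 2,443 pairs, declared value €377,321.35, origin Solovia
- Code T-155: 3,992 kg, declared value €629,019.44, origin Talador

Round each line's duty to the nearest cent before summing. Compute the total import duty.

€172,295.72

Line 1 (M-395, Talador, 298 units, €64,165.36):
Base rate for M-395 is 7.5%.
Origin Talador qualifies under the Fenara–Talador agreement and M-395 is covered: preferential rate 1.5% applies instead.
Duty = €64,165.36 × 1.5% = €962.48.
Line 2 (V-659, Solovia, 2,443 pairs, €377,321.35):
Base rate for V-659 is 1.5%.
Additional duty on V-659 from Solovia: +11.4%. Applied ad valorem rate: 1.5% + 11.4% = 12.9%.
Duty = €377,321.35 × 12.9% = €48,674.45.
Line 3 (T-155, Talador, 3,992 kg, €629,019.44):
Base rate for T-155 is 20.5%.
Origin Talador qualifies under the Fenara–Talador agreement and T-155 is covered: preferential rate 19.5% applies instead.
Duty = €629,019.44 × 19.5% = €122,658.79.
Total = €962.48 + €48,674.45 + €122,658.79 = €172,295.72.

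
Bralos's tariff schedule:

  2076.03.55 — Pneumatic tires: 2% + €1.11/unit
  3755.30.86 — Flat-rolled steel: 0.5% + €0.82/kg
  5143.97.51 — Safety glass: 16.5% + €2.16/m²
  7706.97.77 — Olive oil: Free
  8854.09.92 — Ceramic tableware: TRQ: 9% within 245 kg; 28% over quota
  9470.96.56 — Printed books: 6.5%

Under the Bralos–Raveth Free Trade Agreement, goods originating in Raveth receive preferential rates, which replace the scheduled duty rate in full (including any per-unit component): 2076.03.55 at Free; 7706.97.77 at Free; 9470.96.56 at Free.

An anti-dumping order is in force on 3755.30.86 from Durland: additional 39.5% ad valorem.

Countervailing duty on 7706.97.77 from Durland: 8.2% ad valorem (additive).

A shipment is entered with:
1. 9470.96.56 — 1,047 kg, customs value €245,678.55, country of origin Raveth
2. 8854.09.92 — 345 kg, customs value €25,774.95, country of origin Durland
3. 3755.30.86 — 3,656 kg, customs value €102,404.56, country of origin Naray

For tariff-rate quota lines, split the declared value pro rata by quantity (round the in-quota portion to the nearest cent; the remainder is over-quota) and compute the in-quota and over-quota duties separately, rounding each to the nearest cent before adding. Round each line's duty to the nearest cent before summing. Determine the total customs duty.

€7,249.18

Line 1 (9470.96.56, Raveth, 1,047 kg, €245,678.55):
Base rate for 9470.96.56 is 6.5%.
Origin Raveth qualifies under the Bralos–Raveth agreement and 9470.96.56 is covered: preferential rate Free applies instead.
Duty = €245,678.55 × 0% = €0.00.
Line 2 (8854.09.92, Durland, 345 kg, €25,774.95):
Code 8854.09.92 is under a tariff-rate quota (threshold 245 kg). In-quota: 245 kg at 9%; over-quota: 100 kg at 28%.
Pro-rata value split: in-quota = €25,774.95 × 245/345 = €18,303.95; over-quota = €25,774.95 − €18,303.95 = €7,471.00.
In-quota duty = €18,303.95 × 9% = €1,647.36. Over-quota duty = €7,471.00 × 28% = €2,091.88.
Line duty = €1,647.36 + €2,091.88 = €3,739.24.
Line 3 (3755.30.86, Naray, 3,656 kg, €102,404.56):
Base rate for 3755.30.86 is 0.5% + €0.82/kg.
The additional-duty order on 3755.30.86 targets Durland, not Naray; it does not apply.
Duty = €102,404.56 × 0.5% + 3,656 × €0.82 = €3,509.94.
Total = €0.00 + €3,739.24 + €3,509.94 = €7,249.18.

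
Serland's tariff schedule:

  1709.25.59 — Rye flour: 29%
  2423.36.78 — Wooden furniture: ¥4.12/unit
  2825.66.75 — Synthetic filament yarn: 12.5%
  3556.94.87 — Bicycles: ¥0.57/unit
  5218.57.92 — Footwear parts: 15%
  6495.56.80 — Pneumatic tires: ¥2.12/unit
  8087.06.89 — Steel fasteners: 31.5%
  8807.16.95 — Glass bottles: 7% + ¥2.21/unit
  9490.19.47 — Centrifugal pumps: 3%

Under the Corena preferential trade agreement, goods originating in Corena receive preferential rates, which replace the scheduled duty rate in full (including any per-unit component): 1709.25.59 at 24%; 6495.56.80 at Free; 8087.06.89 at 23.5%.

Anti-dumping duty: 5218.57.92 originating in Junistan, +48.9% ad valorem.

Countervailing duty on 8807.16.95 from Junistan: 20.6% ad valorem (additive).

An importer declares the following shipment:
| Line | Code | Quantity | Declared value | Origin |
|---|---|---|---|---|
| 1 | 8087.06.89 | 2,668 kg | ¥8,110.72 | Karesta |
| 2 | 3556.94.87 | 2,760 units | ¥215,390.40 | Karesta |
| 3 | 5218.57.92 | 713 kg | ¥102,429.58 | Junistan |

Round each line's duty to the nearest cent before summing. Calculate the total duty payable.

¥69,580.58

Line 1 (8087.06.89, Karesta, 2,668 kg, ¥8,110.72):
Base rate for 8087.06.89 is 31.5%.
8087.06.89 has an FTA preferential rate, but origin Karesta is not Corena; base rate stands.
Duty = ¥8,110.72 × 31.5% = ¥2,554.88.
Line 2 (3556.94.87, Karesta, 2,760 units, ¥215,390.40):
Base rate for 3556.94.87 is ¥0.57/unit.
Duty = 2,760 × ¥0.57 = ¥1,573.20.
Line 3 (5218.57.92, Junistan, 713 kg, ¥102,429.58):
Base rate for 5218.57.92 is 15%.
Additional duty on 5218.57.92 from Junistan: +48.9%. Applied ad valorem rate: 15% + 48.9% = 63.9%.
Duty = ¥102,429.58 × 63.9% = ¥65,452.50.
Total = ¥2,554.88 + ¥1,573.20 + ¥65,452.50 = ¥69,580.58.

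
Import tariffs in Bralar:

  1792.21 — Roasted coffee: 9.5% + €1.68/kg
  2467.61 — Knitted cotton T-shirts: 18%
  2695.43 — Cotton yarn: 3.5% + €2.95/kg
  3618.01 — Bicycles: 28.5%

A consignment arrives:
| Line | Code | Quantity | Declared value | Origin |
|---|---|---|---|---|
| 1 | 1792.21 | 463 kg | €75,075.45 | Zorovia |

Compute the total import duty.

€7,910.01

Line 1 (1792.21, Zorovia, 463 kg, €75,075.45):
Base rate for 1792.21 is 9.5% + €1.68/kg.
Duty = €75,075.45 × 9.5% + 463 × €1.68 = €7,910.01.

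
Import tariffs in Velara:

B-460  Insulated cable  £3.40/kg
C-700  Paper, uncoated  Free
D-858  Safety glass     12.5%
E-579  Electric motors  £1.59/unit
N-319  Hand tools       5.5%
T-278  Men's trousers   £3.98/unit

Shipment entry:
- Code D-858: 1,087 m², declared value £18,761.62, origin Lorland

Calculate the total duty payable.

Line 1 (D-858, Lorland, 1,087 m², £18,761.62):
Base rate for D-858 is 12.5%.
Duty = £18,761.62 × 12.5% = £2,345.20.

£2,345.20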